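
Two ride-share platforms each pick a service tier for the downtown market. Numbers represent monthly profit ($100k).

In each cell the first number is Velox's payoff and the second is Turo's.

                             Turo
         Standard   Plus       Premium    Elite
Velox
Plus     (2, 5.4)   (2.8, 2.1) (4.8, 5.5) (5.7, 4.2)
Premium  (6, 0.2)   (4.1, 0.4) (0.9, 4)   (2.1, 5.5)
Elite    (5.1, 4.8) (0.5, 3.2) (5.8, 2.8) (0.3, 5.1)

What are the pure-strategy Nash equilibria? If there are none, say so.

No pure-strategy Nash equilibrium.

Check each profile: it is a Nash equilibrium iff no player can strictly gain by switching unilaterally.
(Plus, Standard): Velox can switch to Premium (2 → 6). Not NE.
(Plus, Plus): Velox can switch to Premium (2.8 → 4.1). Not NE.
(Plus, Premium): Velox can switch to Elite (4.8 → 5.8). Not NE.
(Plus, Elite): Turo can switch to Standard (4.2 → 5.4). Not NE.
(Premium, Standard): Turo can switch to Plus (0.2 → 0.4). Not NE.
(Premium, Plus): Turo can switch to Premium (0.4 → 4). Not NE.
(Premium, Premium): Velox can switch to Plus (0.9 → 4.8). Not NE.
(Premium, Elite): Velox can switch to Plus (2.1 → 5.7). Not NE.
(Elite, Standard): Velox can switch to Premium (5.1 → 6). Not NE.
(Elite, Plus): Velox can switch to Plus (0.5 → 2.8). Not NE.
(The remaining 2 profiles each have a profitable deviation by the same check.)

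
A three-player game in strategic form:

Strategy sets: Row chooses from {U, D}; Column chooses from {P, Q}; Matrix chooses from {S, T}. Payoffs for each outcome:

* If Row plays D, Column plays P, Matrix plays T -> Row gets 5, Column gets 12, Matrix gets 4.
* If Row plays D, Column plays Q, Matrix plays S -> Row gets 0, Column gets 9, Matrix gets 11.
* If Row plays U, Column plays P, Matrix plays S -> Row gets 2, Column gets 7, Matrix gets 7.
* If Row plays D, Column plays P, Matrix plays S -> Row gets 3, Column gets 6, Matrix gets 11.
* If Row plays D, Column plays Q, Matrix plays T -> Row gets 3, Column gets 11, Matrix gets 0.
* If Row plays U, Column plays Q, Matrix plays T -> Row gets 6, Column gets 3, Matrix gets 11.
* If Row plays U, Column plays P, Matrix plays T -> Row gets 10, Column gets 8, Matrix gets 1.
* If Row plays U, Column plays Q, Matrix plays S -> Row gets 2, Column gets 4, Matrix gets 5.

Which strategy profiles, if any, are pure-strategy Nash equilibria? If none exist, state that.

For each player, find the best response to each opponent profile; mutual best responses are the pure NE.
Row against (P, S): payoffs 2, 3 → best response D.
Row against (P, T): payoffs 10, 5 → best response U.
Row against (Q, S): payoffs 2, 0 → best response U.
Row against (Q, T): payoffs 6, 3 → best response U.
Column against (U, S): payoffs 7, 4 → best response P.
Column against (U, T): payoffs 8, 3 → best response P.
Column against (D, S): payoffs 6, 9 → best response Q.
Column against (D, T): payoffs 12, 11 → best response P.
Matrix against (U, P): payoffs 7, 1 → best response S.
Matrix against (U, Q): payoffs 5, 11 → best response T.
Matrix against (D, P): payoffs 11, 4 → best response S.
Matrix against (D, Q): payoffs 11, 0 → best response S.
No profile is a mutual best response for all players.

No pure-strategy Nash equilibrium.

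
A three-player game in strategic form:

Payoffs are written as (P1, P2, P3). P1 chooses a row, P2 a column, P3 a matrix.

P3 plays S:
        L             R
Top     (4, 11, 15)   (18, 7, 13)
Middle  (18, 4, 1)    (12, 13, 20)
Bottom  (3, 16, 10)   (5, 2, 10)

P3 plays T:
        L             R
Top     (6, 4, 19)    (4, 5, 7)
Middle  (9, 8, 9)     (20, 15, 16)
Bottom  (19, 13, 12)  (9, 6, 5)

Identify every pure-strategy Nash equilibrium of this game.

The unique pure-strategy Nash equilibrium is (Bottom, L, T).

For each player, find the best response to each opponent profile; mutual best responses are the pure NE.
P1 against (L, S): payoffs 4, 18, 3 → best response Middle.
P1 against (L, T): payoffs 6, 9, 19 → best response Bottom.
P1 against (R, S): payoffs 18, 12, 5 → best response Top.
P1 against (R, T): payoffs 4, 20, 9 → best response Middle.
P2 against (Top, S): payoffs 11, 7 → best response L.
P2 against (Top, T): payoffs 4, 5 → best response R.
P2 against (Middle, S): payoffs 4, 13 → best response R.
P2 against (Middle, T): payoffs 8, 15 → best response R.
P2 against (Bottom, S): payoffs 16, 2 → best response L.
P2 against (Bottom, T): payoffs 13, 6 → best response L.
P3 against (Top, L): payoffs 15, 19 → best response T.
P3 against (Top, R): payoffs 13, 7 → best response S.
P3 against (Middle, L): payoffs 1, 9 → best response T.
P3 against (Middle, R): payoffs 20, 16 → best response S.
P3 against (Bottom, L): payoffs 10, 12 → best response T.
P3 against (Bottom, R): payoffs 10, 5 → best response S.
Mutual best responses: (Bottom, L, T).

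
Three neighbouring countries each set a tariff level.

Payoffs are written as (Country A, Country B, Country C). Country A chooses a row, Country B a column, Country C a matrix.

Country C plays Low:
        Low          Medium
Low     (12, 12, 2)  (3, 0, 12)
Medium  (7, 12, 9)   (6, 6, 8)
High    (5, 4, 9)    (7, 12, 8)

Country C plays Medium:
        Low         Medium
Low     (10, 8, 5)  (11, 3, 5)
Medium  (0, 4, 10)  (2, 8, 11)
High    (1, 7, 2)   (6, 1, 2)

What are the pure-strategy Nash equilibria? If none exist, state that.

Pure-strategy Nash equilibria: (Low, Low, Medium) and (High, Medium, Low)

Country A against (Low, Low): payoffs 12, 7, 5 → best response Low.
Country A against (Low, Medium): payoffs 10, 0, 1 → best response Low.
Country A against (Medium, Low): payoffs 3, 6, 7 → best response High.
Country A against (Medium, Medium): payoffs 11, 2, 6 → best response Low.
Country B against (Low, Low): payoffs 12, 0 → best response Low.
Country B against (Low, Medium): payoffs 8, 3 → best response Low.
Country B against (Medium, Low): payoffs 12, 6 → best response Low.
Country B against (Medium, Medium): payoffs 4, 8 → best response Medium.
Country B against (High, Low): payoffs 4, 12 → best response Medium.
Country B against (High, Medium): payoffs 7, 1 → best response Low.
Country C against (Low, Low): payoffs 2, 5 → best response Medium.
Country C against (Low, Medium): payoffs 12, 5 → best response Low.
Country C against (Medium, Low): payoffs 9, 10 → best response Medium.
Country C against (Medium, Medium): payoffs 8, 11 → best response Medium.
Country C against (High, Low): payoffs 9, 2 → best response Low.
Country C against (High, Medium): payoffs 8, 2 → best response Low.
Mutual best responses: (Low, Low, Medium); (High, Medium, Low).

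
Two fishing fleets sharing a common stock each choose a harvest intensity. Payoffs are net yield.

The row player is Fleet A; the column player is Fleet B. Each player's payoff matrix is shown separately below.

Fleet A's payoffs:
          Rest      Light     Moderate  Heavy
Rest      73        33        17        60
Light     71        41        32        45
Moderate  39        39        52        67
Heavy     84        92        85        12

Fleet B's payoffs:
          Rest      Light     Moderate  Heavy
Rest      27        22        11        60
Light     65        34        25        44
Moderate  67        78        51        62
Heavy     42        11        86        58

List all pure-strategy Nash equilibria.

The unique pure-strategy Nash equilibrium is (Heavy, Moderate).

Fleet A against Rest: payoffs 73, 71, 39, 84 → best response Heavy.
Fleet A against Light: payoffs 33, 41, 39, 92 → best response Heavy.
Fleet A against Moderate: payoffs 17, 32, 52, 85 → best response Heavy.
Fleet A against Heavy: payoffs 60, 45, 67, 12 → best response Moderate.
Fleet B against Rest: payoffs 27, 22, 11, 60 → best response Heavy.
Fleet B against Light: payoffs 65, 34, 25, 44 → best response Rest.
Fleet B against Moderate: payoffs 67, 78, 51, 62 → best response Light.
Fleet B against Heavy: payoffs 42, 11, 86, 58 → best response Moderate.
Mutual best responses: (Heavy, Moderate).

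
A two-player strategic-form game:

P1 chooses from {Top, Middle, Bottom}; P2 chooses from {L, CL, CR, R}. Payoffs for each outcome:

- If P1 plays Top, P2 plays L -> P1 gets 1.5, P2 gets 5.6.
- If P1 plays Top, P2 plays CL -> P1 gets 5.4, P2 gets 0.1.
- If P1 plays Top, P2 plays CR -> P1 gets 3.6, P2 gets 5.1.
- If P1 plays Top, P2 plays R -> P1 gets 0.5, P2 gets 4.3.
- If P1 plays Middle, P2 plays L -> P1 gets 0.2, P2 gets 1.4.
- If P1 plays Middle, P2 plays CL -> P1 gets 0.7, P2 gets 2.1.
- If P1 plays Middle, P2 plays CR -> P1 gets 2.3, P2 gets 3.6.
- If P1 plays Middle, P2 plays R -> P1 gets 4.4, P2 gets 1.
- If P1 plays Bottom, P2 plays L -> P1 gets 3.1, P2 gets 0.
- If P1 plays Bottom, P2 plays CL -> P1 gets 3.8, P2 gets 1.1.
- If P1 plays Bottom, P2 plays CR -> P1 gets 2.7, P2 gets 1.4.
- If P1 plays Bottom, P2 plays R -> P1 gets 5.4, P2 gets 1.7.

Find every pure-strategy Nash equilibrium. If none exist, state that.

(Top, L): P1 can switch to Bottom (1.5 → 3.1). Not NE.
(Top, CL): P2 can switch to L (0.1 → 5.6). Not NE.
(Top, CR): P2 can switch to L (5.1 → 5.6). Not NE.
(Top, R): P1 can switch to Middle (0.5 → 4.4). Not NE.
(Middle, L): P1 can switch to Top (0.2 → 1.5). Not NE.
(Middle, CL): P1 can switch to Top (0.7 → 5.4). Not NE.
(Middle, CR): P1 can switch to Top (2.3 → 3.6). Not NE.
(Middle, R): P1 can switch to Bottom (4.4 → 5.4). Not NE.
(Bottom, L): P2 can switch to CL (0 → 1.1). Not NE.
(Bottom, CL): P1 can switch to Top (3.8 → 5.4). Not NE.
(Bottom, CR): P1 can switch to Top (2.7 → 3.6). Not NE.
(Bottom, R): P1 gets 5.4, best alternative 4.4; P2 gets 1.7, best alternative 1.4. No profitable deviation — NE.

Pure NE: (Bottom, R)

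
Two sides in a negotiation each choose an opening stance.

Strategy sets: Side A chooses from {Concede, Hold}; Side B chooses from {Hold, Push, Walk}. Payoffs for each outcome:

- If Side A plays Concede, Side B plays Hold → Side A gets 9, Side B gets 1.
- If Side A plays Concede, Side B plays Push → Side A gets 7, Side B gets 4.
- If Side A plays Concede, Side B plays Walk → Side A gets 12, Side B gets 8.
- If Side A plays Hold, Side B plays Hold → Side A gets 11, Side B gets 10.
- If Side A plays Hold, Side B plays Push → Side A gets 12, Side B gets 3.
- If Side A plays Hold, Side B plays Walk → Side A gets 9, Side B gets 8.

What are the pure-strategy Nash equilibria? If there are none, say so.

Pure-strategy Nash equilibria: (Concede, Walk) and (Hold, Hold)

Side A against Hold: payoffs 9, 11 → best response Hold.
Side A against Push: payoffs 7, 12 → best response Hold.
Side A against Walk: payoffs 12, 9 → best response Concede.
Side B against Concede: payoffs 1, 4, 8 → best response Walk.
Side B against Hold: payoffs 10, 3, 8 → best response Hold.
Mutual best responses: (Concede, Walk); (Hold, Hold).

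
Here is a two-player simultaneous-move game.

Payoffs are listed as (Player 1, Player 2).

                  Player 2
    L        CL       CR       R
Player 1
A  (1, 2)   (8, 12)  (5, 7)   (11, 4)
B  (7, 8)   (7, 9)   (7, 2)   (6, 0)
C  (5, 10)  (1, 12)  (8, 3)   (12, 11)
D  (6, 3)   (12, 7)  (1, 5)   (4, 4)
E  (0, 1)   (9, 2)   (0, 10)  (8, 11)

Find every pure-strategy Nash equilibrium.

The unique pure-strategy Nash equilibrium is (D, CL).

(A, L): Player 1 can switch to B (1 → 7). Not NE.
(A, CL): Player 1 can switch to D (8 → 12). Not NE.
(A, CR): Player 1 can switch to B (5 → 7). Not NE.
(A, R): Player 1 can switch to C (11 → 12). Not NE.
(B, L): Player 2 can switch to CL (8 → 9). Not NE.
(B, CL): Player 1 can switch to A (7 → 8). Not NE.
(B, CR): Player 1 can switch to C (7 → 8). Not NE.
(B, R): Player 1 can switch to A (6 → 11). Not NE.
(C, L): Player 1 can switch to B (5 → 7). Not NE.
(C, CL): Player 1 can switch to A (1 → 8). Not NE.
(C, CR): Player 2 can switch to L (3 → 10). Not NE.
(C, R): Player 2 can switch to CL (11 → 12). Not NE.
(D, CL): Player 1 gets 12, best alternative 9; Player 2 gets 7, best alternative 5. No profitable deviation — NE.
(The remaining 7 profiles each have a profitable deviation by the same check.)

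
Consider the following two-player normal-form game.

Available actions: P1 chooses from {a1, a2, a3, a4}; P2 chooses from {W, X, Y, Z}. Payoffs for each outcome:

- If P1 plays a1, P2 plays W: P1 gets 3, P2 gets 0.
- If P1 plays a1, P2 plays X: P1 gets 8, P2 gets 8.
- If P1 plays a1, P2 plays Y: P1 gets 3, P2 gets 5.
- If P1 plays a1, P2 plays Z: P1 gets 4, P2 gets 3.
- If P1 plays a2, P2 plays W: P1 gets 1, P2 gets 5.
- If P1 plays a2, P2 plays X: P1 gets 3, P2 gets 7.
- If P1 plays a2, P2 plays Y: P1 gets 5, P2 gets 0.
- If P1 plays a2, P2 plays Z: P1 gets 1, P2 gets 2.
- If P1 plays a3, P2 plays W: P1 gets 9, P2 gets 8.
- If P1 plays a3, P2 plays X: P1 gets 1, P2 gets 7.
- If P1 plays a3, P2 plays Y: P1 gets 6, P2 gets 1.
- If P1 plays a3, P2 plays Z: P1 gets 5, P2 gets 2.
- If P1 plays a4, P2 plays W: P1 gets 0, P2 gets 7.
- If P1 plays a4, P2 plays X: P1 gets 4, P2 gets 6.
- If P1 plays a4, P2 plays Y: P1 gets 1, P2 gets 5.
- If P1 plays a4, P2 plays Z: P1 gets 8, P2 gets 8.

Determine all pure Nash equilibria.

Pure-strategy Nash equilibria: (a1, X) and (a3, W) and (a4, Z)

For each strategy profile, look for a profitable unilateral deviation.
(a1, W): P1 can switch to a3 (3 → 9). Not NE.
(a1, X): P1 gets 8, best alternative 4; P2 gets 8, best alternative 5. No profitable deviation — NE.
(a1, Y): P1 can switch to a2 (3 → 5). Not NE.
(a1, Z): P1 can switch to a3 (4 → 5). Not NE.
(a2, W): P1 can switch to a1 (1 → 3). Not NE.
(a2, X): P1 can switch to a1 (3 → 8). Not NE.
(a2, Y): P1 can switch to a3 (5 → 6). Not NE.
(a2, Z): P1 can switch to a1 (1 → 4). Not NE.
(a3, W): P1 gets 9, best alternative 3; P2 gets 8, best alternative 7. No profitable deviation — NE.
(a3, X): P1 can switch to a1 (1 → 8). Not NE.
(a3, Y): P2 can switch to W (1 → 8). Not NE.
(a3, Z): P1 can switch to a4 (5 → 8). Not NE.
(a4, W): P1 can switch to a1 (0 → 3). Not NE.
(a4, X): P1 can switch to a1 (4 → 8). Not NE.
(a4, Z): P1 gets 8, best alternative 5; P2 gets 8, best alternative 7. No profitable deviation — NE.
(The remaining 1 profile has a profitable deviation by the same check.)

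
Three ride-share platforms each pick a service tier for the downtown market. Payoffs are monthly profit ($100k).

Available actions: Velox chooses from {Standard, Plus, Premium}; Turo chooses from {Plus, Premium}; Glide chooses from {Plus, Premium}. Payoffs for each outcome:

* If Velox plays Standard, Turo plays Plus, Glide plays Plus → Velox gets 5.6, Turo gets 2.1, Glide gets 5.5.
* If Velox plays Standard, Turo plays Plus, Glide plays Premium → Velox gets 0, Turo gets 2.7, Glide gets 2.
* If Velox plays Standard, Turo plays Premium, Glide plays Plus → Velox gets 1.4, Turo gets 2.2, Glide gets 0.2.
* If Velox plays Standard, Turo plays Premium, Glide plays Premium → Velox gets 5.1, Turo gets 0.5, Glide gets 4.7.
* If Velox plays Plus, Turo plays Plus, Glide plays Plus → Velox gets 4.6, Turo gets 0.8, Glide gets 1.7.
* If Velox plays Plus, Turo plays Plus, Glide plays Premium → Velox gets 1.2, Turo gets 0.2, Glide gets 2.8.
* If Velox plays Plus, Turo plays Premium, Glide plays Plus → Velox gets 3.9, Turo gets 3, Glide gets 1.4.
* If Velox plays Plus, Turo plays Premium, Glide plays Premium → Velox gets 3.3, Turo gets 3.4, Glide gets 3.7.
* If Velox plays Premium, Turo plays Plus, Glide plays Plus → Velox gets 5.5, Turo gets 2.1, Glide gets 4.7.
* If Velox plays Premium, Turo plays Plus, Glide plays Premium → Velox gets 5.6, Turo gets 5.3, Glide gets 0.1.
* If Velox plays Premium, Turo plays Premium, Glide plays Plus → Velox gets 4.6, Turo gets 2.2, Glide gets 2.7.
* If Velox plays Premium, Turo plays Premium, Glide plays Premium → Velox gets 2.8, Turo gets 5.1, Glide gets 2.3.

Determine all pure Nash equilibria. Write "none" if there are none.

Check each profile: it is a Nash equilibrium iff no player can strictly gain by switching unilaterally.
(Standard, Plus, Plus): Turo can switch to Premium (2.1 → 2.2). Not NE.
(Standard, Plus, Premium): Velox can switch to Plus (0 → 1.2). Not NE.
(Standard, Premium, Plus): Velox can switch to Plus (1.4 → 3.9). Not NE.
(Standard, Premium, Premium): Turo can switch to Plus (0.5 → 2.7). Not NE.
(Plus, Plus, Plus): Velox can switch to Standard (4.6 → 5.6). Not NE.
(Plus, Plus, Premium): Velox can switch to Premium (1.2 → 5.6). Not NE.
(Plus, Premium, Plus): Velox can switch to Premium (3.9 → 4.6). Not NE.
(Plus, Premium, Premium): Velox can switch to Standard (3.3 → 5.1). Not NE.
(Premium, Plus, Plus): Velox can switch to Standard (5.5 → 5.6). Not NE.
(Premium, Plus, Premium): Glide can switch to Plus (0.1 → 4.7). Not NE.
(Premium, Premium, Plus): Velox gets 4.6, best alternative 3.9; Turo gets 2.2, best alternative 2.1; Glide gets 2.7, best alternative 2.3. No profitable deviation — NE.
(Premium, Premium, Premium): Velox can switch to Standard (2.8 → 5.1). Not NE.

Pure NE: (Premium, Premium, Plus)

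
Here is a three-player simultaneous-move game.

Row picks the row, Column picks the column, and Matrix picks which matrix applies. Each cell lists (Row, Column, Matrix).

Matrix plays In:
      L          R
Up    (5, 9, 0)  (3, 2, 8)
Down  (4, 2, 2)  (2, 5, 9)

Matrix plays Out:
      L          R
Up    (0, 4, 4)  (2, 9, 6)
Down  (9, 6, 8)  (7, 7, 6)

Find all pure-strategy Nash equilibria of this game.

(Up, L, In): Matrix can switch to Out (0 → 4). Not NE.
(Up, L, Out): Row can switch to Down (0 → 9). Not NE.
(Up, R, In): Column can switch to L (2 → 9). Not NE.
(Up, R, Out): Row can switch to Down (2 → 7). Not NE.
(Down, L, In): Row can switch to Up (4 → 5). Not NE.
(Down, L, Out): Column can switch to R (6 → 7). Not NE.
(Down, R, In): Row can switch to Up (2 → 3). Not NE.
(Down, R, Out): Matrix can switch to In (6 → 9). Not NE.

No pure-strategy Nash equilibrium.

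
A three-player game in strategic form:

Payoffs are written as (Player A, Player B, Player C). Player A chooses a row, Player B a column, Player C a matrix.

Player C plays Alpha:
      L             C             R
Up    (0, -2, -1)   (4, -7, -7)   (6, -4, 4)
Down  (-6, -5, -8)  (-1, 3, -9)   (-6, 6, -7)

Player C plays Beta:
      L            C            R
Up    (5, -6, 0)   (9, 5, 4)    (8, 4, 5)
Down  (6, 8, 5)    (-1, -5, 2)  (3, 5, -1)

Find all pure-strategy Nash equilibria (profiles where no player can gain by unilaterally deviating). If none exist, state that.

(Up, C, Beta), (Down, L, Beta)

Player A against (L, Alpha): payoffs 0, -6 → best response Up.
Player A against (L, Beta): payoffs 5, 6 → best response Down.
Player A against (C, Alpha): payoffs 4, -1 → best response Up.
Player A against (C, Beta): payoffs 9, -1 → best response Up.
Player A against (R, Alpha): payoffs 6, -6 → best response Up.
Player A against (R, Beta): payoffs 8, 3 → best response Up.
Player B against (Up, Alpha): payoffs -2, -7, -4 → best response L.
Player B against (Up, Beta): payoffs -6, 5, 4 → best response C.
Player B against (Down, Alpha): payoffs -5, 3, 6 → best response R.
Player B against (Down, Beta): payoffs 8, -5, 5 → best response L.
Player C against (Up, L): payoffs -1, 0 → best response Beta.
Player C against (Up, C): payoffs -7, 4 → best response Beta.
Player C against (Up, R): payoffs 4, 5 → best response Beta.
Player C against (Down, L): payoffs -8, 5 → best response Beta.
Player C against (Down, C): payoffs -9, 2 → best response Beta.
Player C against (Down, R): payoffs -7, -1 → best response Beta.
Mutual best responses: (Up, C, Beta); (Down, L, Beta).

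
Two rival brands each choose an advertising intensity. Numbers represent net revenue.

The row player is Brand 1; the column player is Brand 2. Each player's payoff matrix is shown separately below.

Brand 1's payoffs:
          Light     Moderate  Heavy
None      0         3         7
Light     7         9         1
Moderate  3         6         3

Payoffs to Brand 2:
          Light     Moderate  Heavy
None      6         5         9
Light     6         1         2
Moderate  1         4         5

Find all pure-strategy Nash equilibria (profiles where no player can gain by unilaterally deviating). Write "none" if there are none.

(None, Heavy) and (Light, Light)

Check each profile: it is a Nash equilibrium iff no player can strictly gain by switching unilaterally.
(None, Light): Brand 1 can switch to Light (0 → 7). Not NE.
(None, Moderate): Brand 1 can switch to Light (3 → 9). Not NE.
(None, Heavy): Brand 1 gets 7, best alternative 3; Brand 2 gets 9, best alternative 6. No profitable deviation — NE.
(Light, Light): Brand 1 gets 7, best alternative 3; Brand 2 gets 6, best alternative 2. No profitable deviation — NE.
(Light, Moderate): Brand 2 can switch to Light (1 → 6). Not NE.
(Light, Heavy): Brand 1 can switch to None (1 → 7). Not NE.
(Moderate, Light): Brand 1 can switch to Light (3 → 7). Not NE.
(Moderate, Moderate): Brand 1 can switch to Light (6 → 9). Not NE.
(Moderate, Heavy): Brand 1 can switch to None (3 → 7). Not NE.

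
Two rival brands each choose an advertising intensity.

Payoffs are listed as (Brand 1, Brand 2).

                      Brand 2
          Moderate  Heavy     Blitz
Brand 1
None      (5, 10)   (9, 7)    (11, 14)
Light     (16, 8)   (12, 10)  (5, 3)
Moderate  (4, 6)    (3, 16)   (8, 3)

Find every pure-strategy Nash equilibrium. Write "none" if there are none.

(None, Blitz); (Light, Heavy)

(None, Moderate): Brand 1 can switch to Light (5 → 16). Not NE.
(None, Heavy): Brand 1 can switch to Light (9 → 12). Not NE.
(None, Blitz): Brand 1 gets 11, best alternative 8; Brand 2 gets 14, best alternative 10. No profitable deviation — NE.
(Light, Moderate): Brand 2 can switch to Heavy (8 → 10). Not NE.
(Light, Heavy): Brand 1 gets 12, best alternative 9; Brand 2 gets 10, best alternative 8. No profitable deviation — NE.
(Light, Blitz): Brand 1 can switch to None (5 → 11). Not NE.
(Moderate, Moderate): Brand 1 can switch to None (4 → 5). Not NE.
(Moderate, Heavy): Brand 1 can switch to None (3 → 9). Not NE.
(Moderate, Blitz): Brand 1 can switch to None (8 → 11). Not NE.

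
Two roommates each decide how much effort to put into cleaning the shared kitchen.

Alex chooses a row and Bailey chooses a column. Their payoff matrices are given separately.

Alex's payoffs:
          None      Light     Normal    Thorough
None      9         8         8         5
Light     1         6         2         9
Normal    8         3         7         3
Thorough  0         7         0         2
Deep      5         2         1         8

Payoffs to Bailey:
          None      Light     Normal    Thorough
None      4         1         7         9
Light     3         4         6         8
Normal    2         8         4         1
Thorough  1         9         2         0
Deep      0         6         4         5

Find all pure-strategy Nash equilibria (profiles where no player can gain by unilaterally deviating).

Pure NE: (Light, Thorough)

(None, None): Bailey can switch to Normal (4 → 7). Not NE.
(None, Light): Bailey can switch to None (1 → 4). Not NE.
(None, Normal): Bailey can switch to Thorough (7 → 9). Not NE.
(None, Thorough): Alex can switch to Light (5 → 9). Not NE.
(Light, None): Alex can switch to None (1 → 9). Not NE.
(Light, Light): Alex can switch to None (6 → 8). Not NE.
(Light, Thorough): Alex gets 9, best alternative 8; Bailey gets 8, best alternative 6. No profitable deviation — NE.
(The remaining 13 profiles each have a profitable deviation by the same check.)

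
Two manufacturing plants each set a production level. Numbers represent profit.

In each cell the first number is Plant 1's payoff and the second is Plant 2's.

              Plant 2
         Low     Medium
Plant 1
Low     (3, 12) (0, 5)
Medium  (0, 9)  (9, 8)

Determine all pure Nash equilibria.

(Low, Low)

Plant 1 against Low: payoffs 3, 0 → best response Low.
Plant 1 against Medium: payoffs 0, 9 → best response Medium.
Plant 2 against Low: payoffs 12, 5 → best response Low.
Plant 2 against Medium: payoffs 9, 8 → best response Low.
Mutual best responses: (Low, Low).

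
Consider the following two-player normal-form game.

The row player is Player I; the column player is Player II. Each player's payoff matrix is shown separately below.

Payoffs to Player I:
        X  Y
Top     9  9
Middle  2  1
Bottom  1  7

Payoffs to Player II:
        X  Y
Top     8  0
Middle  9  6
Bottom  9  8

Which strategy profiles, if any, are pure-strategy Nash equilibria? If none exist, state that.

(Top, X)

(Top, X): Player I gets 9, best alternative 2; Player II gets 8, best alternative 0. No profitable deviation — NE.
(Top, Y): Player II can switch to X (0 → 8). Not NE.
(Middle, X): Player I can switch to Top (2 → 9). Not NE.
(Middle, Y): Player I can switch to Top (1 → 9). Not NE.
(Bottom, X): Player I can switch to Top (1 → 9). Not NE.
(Bottom, Y): Player I can switch to Top (7 → 9). Not NE.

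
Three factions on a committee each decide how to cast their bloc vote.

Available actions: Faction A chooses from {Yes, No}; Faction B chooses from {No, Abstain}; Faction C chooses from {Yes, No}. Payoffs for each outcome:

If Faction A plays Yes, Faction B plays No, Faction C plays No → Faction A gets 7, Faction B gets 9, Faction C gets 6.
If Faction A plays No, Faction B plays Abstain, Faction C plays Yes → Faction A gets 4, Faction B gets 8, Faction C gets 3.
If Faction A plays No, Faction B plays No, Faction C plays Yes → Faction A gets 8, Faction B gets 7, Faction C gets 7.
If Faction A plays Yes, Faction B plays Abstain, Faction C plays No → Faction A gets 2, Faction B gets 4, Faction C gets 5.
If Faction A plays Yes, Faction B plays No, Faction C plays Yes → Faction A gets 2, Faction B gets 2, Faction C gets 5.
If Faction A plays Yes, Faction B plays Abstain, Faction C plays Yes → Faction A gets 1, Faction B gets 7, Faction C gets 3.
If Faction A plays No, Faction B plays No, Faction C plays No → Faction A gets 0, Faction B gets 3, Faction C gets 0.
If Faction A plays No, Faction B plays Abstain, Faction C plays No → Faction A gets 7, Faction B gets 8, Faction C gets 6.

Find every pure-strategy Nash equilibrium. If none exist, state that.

Pure-strategy Nash equilibria: (Yes, No, No) and (No, Abstain, No)

Mark each player's best response to every combination of opponents' strategies; a profile where every player is best-responding is a pure Nash equilibrium.
Faction A against (No, Yes): payoffs 2, 8 → best response No.
Faction A against (No, No): payoffs 7, 0 → best response Yes.
Faction A against (Abstain, Yes): payoffs 1, 4 → best response No.
Faction A against (Abstain, No): payoffs 2, 7 → best response No.
Faction B against (Yes, Yes): payoffs 2, 7 → best response Abstain.
Faction B against (Yes, No): payoffs 9, 4 → best response No.
Faction B against (No, Yes): payoffs 7, 8 → best response Abstain.
Faction B against (No, No): payoffs 3, 8 → best response Abstain.
Faction C against (Yes, No): payoffs 5, 6 → best response No.
Faction C against (Yes, Abstain): payoffs 3, 5 → best response No.
Faction C against (No, No): payoffs 7, 0 → best response Yes.
Faction C against (No, Abstain): payoffs 3, 6 → best response No.
Mutual best responses: (Yes, No, No); (No, Abstain, No).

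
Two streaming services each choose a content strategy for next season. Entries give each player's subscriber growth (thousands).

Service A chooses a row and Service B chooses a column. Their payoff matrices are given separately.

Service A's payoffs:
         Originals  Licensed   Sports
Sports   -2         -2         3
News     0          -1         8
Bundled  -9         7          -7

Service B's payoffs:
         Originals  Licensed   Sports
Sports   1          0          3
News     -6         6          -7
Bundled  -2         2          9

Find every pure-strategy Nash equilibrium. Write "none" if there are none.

(Sports, Originals): Service A can switch to News (-2 → 0). Not NE.
(Sports, Licensed): Service A can switch to News (-2 → -1). Not NE.
(Sports, Sports): Service A can switch to News (3 → 8). Not NE.
(News, Originals): Service B can switch to Licensed (-6 → 6). Not NE.
(News, Licensed): Service A can switch to Bundled (-1 → 7). Not NE.
(News, Sports): Service B can switch to Originals (-7 → -6). Not NE.
(Bundled, Originals): Service A can switch to Sports (-9 → -2). Not NE.
(Bundled, Licensed): Service B can switch to Sports (2 → 9). Not NE.
(The remaining 1 profile has a profitable deviation by the same check.)

This game has no pure Nash equilibrium.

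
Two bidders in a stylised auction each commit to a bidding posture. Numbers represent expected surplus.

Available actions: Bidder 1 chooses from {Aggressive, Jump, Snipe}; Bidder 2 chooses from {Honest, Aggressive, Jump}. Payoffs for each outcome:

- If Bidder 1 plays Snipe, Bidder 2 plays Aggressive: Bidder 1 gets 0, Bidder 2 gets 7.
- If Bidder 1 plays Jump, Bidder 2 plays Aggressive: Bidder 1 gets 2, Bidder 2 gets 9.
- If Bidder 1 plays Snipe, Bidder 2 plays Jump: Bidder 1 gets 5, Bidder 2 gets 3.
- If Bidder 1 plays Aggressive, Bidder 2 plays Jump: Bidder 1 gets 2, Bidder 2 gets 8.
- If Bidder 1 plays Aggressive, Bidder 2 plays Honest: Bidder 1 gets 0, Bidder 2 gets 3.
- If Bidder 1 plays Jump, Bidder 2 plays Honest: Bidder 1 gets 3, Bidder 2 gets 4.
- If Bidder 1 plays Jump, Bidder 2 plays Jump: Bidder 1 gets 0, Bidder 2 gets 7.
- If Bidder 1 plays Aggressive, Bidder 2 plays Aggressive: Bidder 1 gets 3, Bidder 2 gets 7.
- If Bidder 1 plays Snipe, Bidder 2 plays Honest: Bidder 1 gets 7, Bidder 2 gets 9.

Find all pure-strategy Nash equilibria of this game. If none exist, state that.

Bidder 1 against Honest: payoffs 0, 3, 7 → best response Snipe.
Bidder 1 against Aggressive: payoffs 3, 2, 0 → best response Aggressive.
Bidder 1 against Jump: payoffs 2, 0, 5 → best response Snipe.
Bidder 2 against Aggressive: payoffs 3, 7, 8 → best response Jump.
Bidder 2 against Jump: payoffs 4, 9, 7 → best response Aggressive.
Bidder 2 against Snipe: payoffs 9, 7, 3 → best response Honest.
Mutual best responses: (Snipe, Honest).

(Snipe, Honest)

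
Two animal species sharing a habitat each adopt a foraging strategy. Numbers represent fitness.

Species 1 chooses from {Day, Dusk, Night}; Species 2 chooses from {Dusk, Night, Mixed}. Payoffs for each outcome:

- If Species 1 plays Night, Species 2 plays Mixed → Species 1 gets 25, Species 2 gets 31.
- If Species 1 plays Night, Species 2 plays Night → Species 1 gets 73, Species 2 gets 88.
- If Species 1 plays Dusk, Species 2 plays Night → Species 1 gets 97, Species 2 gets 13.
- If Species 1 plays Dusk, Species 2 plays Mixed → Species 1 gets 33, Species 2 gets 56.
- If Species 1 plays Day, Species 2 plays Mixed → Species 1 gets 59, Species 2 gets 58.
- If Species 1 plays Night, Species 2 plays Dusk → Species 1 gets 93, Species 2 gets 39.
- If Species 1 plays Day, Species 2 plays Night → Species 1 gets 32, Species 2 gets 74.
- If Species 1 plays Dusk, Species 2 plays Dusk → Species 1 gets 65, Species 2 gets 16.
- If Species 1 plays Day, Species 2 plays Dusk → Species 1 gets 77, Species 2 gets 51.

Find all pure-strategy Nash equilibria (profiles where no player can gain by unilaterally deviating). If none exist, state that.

There is no pure-strategy Nash equilibrium.

(Day, Dusk): Species 1 can switch to Night (77 → 93). Not NE.
(Day, Night): Species 1 can switch to Dusk (32 → 97). Not NE.
(Day, Mixed): Species 2 can switch to Night (58 → 74). Not NE.
(Dusk, Dusk): Species 1 can switch to Day (65 → 77). Not NE.
(Dusk, Night): Species 2 can switch to Dusk (13 → 16). Not NE.
(Dusk, Mixed): Species 1 can switch to Day (33 → 59). Not NE.
(The remaining 3 profiles each have a profitable deviation by the same check.)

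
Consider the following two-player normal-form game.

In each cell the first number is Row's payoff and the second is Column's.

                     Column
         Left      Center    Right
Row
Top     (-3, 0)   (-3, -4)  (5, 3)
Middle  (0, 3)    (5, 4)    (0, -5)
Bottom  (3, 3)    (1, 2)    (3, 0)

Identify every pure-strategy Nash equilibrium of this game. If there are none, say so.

Pure-strategy Nash equilibria: (Top, Right); (Middle, Center); (Bottom, Left)

For each player, find the best response to each opponent profile; mutual best responses are the pure NE.
Row against Left: payoffs -3, 0, 3 → best response Bottom.
Row against Center: payoffs -3, 5, 1 → best response Middle.
Row against Right: payoffs 5, 0, 3 → best response Top.
Column against Top: payoffs 0, -4, 3 → best response Right.
Column against Middle: payoffs 3, 4, -5 → best response Center.
Column against Bottom: payoffs 3, 2, 0 → best response Left.
Mutual best responses: (Top, Right); (Middle, Center); (Bottom, Left).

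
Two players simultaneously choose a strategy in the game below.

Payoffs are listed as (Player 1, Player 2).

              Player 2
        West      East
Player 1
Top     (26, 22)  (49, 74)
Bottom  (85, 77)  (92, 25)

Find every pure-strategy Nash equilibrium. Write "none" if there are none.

(Top, West): Player 1 can switch to Bottom (26 → 85). Not NE.
(Top, East): Player 1 can switch to Bottom (49 → 92). Not NE.
(Bottom, West): Player 1 gets 85, best alternative 26; Player 2 gets 77, best alternative 25. No profitable deviation — NE.
(Bottom, East): Player 2 can switch to West (25 → 77). Not NE.

The unique pure-strategy Nash equilibrium is (Bottom, West).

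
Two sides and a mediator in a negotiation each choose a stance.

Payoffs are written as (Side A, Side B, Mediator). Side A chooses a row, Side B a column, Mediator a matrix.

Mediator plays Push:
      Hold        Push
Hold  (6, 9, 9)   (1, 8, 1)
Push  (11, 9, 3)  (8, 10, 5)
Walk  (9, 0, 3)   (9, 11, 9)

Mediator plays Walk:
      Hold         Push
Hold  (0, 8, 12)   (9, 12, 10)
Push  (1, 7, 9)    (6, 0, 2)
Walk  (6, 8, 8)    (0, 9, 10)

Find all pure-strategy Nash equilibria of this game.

Pure NE: (Hold, Push, Walk)

(Hold, Hold, Push): Side A can switch to Push (6 → 11). Not NE.
(Hold, Hold, Walk): Side A can switch to Push (0 → 1). Not NE.
(Hold, Push, Push): Side A can switch to Push (1 → 8). Not NE.
(Hold, Push, Walk): Side A gets 9, best alternative 6; Side B gets 12, best alternative 8; Mediator gets 10, best alternative 1. No profitable deviation — NE.
(Push, Hold, Push): Side B can switch to Push (9 → 10). Not NE.
(Push, Hold, Walk): Side A can switch to Walk (1 → 6). Not NE.
(Push, Push, Push): Side A can switch to Walk (8 → 9). Not NE.
(Push, Push, Walk): Side A can switch to Hold (6 → 9). Not NE.
(Walk, Hold, Push): Side A can switch to Push (9 → 11). Not NE.
(Walk, Hold, Walk): Side B can switch to Push (8 → 9). Not NE.
(Walk, Push, Push): Mediator can switch to Walk (9 → 10). Not NE.
(Walk, Push, Walk): Side A can switch to Hold (0 → 9). Not NE.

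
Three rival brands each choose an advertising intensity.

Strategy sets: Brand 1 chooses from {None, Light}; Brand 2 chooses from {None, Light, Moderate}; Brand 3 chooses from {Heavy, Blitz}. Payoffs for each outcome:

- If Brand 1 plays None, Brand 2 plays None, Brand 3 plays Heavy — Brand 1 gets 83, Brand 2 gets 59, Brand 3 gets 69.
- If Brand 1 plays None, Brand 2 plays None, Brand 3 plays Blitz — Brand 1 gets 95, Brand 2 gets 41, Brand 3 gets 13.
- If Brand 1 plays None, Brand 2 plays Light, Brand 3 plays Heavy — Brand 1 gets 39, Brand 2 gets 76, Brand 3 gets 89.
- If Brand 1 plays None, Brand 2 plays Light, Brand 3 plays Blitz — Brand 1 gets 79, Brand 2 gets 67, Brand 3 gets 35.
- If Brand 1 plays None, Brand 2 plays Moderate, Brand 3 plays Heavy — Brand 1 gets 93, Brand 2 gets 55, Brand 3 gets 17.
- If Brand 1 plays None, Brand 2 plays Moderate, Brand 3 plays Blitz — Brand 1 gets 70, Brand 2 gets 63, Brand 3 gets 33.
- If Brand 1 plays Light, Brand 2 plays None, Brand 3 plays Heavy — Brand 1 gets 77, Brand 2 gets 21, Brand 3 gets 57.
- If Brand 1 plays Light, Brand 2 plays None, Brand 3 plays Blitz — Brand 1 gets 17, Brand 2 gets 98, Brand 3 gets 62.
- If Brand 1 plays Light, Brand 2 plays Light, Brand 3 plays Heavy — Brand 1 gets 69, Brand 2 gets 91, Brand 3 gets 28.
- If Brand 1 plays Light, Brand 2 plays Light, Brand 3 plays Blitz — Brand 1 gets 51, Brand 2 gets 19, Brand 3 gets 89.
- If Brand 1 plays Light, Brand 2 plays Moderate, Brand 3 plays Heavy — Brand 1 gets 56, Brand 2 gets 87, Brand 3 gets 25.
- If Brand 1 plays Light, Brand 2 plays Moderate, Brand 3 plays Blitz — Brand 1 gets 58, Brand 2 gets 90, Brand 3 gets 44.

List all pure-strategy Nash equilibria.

There is no pure-strategy Nash equilibrium.

Brand 1 against (None, Heavy): payoffs 83, 77 → best response None.
Brand 1 against (None, Blitz): payoffs 95, 17 → best response None.
Brand 1 against (Light, Heavy): payoffs 39, 69 → best response Light.
Brand 1 against (Light, Blitz): payoffs 79, 51 → best response None.
Brand 1 against (Moderate, Heavy): payoffs 93, 56 → best response None.
Brand 1 against (Moderate, Blitz): payoffs 70, 58 → best response None.
Brand 2 against (None, Heavy): payoffs 59, 76, 55 → best response Light.
Brand 2 against (None, Blitz): payoffs 41, 67, 63 → best response Light.
Brand 2 against (Light, Heavy): payoffs 21, 91, 87 → best response Light.
Brand 2 against (Light, Blitz): payoffs 98, 19, 90 → best response None.
Brand 3 against (None, None): payoffs 69, 13 → best response Heavy.
Brand 3 against (None, Light): payoffs 89, 35 → best response Heavy.
Brand 3 against (None, Moderate): payoffs 17, 33 → best response Blitz.
Brand 3 against (Light, None): payoffs 57, 62 → best response Blitz.
Brand 3 against (Light, Light): payoffs 28, 89 → best response Blitz.
Brand 3 against (Light, Moderate): payoffs 25, 44 → best response Blitz.
No profile is a mutual best response for all players.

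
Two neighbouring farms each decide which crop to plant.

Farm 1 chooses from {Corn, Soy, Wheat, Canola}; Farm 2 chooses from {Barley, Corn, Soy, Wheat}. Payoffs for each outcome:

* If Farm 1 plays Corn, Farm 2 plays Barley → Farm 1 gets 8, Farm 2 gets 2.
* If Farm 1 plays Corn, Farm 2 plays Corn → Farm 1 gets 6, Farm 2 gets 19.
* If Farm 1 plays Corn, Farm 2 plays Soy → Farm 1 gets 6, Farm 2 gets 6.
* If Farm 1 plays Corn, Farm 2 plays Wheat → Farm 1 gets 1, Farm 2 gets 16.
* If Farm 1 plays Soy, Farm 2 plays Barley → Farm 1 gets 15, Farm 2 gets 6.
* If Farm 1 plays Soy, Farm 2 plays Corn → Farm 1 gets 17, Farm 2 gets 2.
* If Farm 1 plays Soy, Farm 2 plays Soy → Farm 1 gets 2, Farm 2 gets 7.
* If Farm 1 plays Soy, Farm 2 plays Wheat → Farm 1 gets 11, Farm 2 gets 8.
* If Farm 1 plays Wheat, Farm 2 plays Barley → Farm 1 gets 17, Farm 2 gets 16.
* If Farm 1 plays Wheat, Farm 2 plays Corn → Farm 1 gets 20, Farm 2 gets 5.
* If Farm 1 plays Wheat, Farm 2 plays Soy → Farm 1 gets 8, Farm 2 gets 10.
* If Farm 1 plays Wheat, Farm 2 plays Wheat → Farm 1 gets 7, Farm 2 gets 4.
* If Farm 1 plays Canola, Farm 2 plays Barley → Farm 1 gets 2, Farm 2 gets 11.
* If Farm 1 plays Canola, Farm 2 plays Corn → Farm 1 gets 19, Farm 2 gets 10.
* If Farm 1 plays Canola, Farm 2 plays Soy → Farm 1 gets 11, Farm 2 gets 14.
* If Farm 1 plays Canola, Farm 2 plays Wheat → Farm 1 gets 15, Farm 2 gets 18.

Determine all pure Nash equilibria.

Farm 1 against Barley: payoffs 8, 15, 17, 2 → best response Wheat.
Farm 1 against Corn: payoffs 6, 17, 20, 19 → best response Wheat.
Farm 1 against Soy: payoffs 6, 2, 8, 11 → best response Canola.
Farm 1 against Wheat: payoffs 1, 11, 7, 15 → best response Canola.
Farm 2 against Corn: payoffs 2, 19, 6, 16 → best response Corn.
Farm 2 against Soy: payoffs 6, 2, 7, 8 → best response Wheat.
Farm 2 against Wheat: payoffs 16, 5, 10, 4 → best response Barley.
Farm 2 against Canola: payoffs 11, 10, 14, 18 → best response Wheat.
Mutual best responses: (Wheat, Barley); (Canola, Wheat).

The pure Nash equilibria are (Wheat, Barley); (Canola, Wheat).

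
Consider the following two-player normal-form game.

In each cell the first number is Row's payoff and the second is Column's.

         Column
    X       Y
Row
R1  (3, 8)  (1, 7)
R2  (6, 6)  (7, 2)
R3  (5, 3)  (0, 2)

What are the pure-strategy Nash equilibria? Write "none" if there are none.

(R2, X)

Row against X: payoffs 3, 6, 5 → best response R2.
Row against Y: payoffs 1, 7, 0 → best response R2.
Column against R1: payoffs 8, 7 → best response X.
Column against R2: payoffs 6, 2 → best response X.
Column against R3: payoffs 3, 2 → best response X.
Mutual best responses: (R2, X).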